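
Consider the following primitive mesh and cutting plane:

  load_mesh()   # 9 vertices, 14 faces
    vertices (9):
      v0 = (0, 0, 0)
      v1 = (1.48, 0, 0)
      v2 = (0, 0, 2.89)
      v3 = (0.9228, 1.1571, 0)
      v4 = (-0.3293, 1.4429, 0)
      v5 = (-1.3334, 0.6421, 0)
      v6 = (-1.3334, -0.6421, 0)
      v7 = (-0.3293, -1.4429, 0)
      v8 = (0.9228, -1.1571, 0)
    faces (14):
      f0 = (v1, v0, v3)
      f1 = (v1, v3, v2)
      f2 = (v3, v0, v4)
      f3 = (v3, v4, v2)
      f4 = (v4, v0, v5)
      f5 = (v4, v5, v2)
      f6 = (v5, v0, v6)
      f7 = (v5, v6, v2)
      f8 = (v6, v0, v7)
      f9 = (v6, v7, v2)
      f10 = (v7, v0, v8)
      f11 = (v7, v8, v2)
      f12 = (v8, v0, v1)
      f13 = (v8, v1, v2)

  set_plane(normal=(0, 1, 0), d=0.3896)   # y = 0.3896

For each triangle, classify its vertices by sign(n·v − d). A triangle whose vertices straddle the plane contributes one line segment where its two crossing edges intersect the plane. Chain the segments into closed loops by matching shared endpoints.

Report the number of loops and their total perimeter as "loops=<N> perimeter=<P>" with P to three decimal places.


loops=1 perimeter=7.685

Straddling triangles (8 of 14):
  (v1,v0,v3) [--+] → (0.31071, 0.3896, 0)–(1.29239, 0.3896, 0)  len=0.9817
  (v1,v3,v2) [-+-] → (1.29239, 0.3896, 0)–(0.31071, 0.3896, 1.91693)  len=2.1537
  (v3,v0,v4) [+-+] → (0.31071, 0.3896, 0)–(-0.0889149, 0.3896, 0)  len=0.3996
  (v3,v4,v2) [++-] → (-0.0889149, 0.3896, 2.10967)–(0.31071, 0.3896, 1.91693)  len=0.4437
  (v4,v0,v5) [+-+] → (-0.0889149, 0.3896, 0)–(-0.809053, 0.3896, 0)  len=0.7201
  (v4,v5,v2) [++-] → (-0.809053, 0.3896, 1.13647)–(-0.0889149, 0.3896, 2.10967)  len=1.2107
  (v5,v0,v6) [+--] → (-0.809053, 0.3896, 0)–(-1.3334, 0.3896, 0)  len=0.5243
  (v5,v6,v2) [+--] → (-1.3334, 0.3896, 0)–(-0.809053, 0.3896, 1.13647)  len=1.2516

Chained into 1 loop(s):
  loop 1: 8 segments, perimeter = 7.6854
Total perimeter = 7.685


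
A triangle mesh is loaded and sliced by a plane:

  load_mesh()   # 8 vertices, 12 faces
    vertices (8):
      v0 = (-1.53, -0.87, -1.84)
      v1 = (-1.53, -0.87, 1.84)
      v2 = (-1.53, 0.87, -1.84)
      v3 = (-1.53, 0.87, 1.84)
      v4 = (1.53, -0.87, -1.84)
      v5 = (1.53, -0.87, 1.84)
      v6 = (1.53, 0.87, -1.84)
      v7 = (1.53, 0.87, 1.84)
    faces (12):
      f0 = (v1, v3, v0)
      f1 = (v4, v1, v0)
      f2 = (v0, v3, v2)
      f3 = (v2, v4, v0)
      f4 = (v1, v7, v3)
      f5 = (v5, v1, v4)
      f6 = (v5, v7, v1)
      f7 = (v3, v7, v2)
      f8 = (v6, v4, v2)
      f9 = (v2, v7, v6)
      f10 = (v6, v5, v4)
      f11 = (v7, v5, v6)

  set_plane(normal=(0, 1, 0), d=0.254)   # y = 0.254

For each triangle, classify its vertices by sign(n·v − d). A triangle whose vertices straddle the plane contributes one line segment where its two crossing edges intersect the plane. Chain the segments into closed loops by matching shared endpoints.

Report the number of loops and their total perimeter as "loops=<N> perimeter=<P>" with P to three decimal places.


loops=1 perimeter=13.480

Straddling triangles (8 of 12):
  (v1,v3,v0) [-+-] → (-1.53, 0.254, 1.84)–(-1.53, 0.254, 0.537195)  len=1.3028
  (v0,v3,v2) [-++] → (-1.53, 0.254, 0.537195)–(-1.53, 0.254, -1.84)  len=2.3772
  (v2,v4,v0) [+--] → (-0.44669, 0.254, -1.84)–(-1.53, 0.254, -1.84)  len=1.0833
  (v1,v7,v3) [-++] → (0.44669, 0.254, 1.84)–(-1.53, 0.254, 1.84)  len=1.9767
  (v5,v7,v1) [-+-] → (1.53, 0.254, 1.84)–(0.44669, 0.254, 1.84)  len=1.0833
  (v6,v4,v2) [+-+] → (1.53, 0.254, -1.84)–(-0.44669, 0.254, -1.84)  len=1.9767
  (v6,v5,v4) [+--] → (1.53, 0.254, -0.537195)–(1.53, 0.254, -1.84)  len=1.3028
  (v7,v5,v6) [+-+] → (1.53, 0.254, 1.84)–(1.53, 0.254, -0.537195)  len=2.3772

Chained into 1 loop(s):
  loop 1: 8 segments, perimeter = 13.4800
Total perimeter = 13.480


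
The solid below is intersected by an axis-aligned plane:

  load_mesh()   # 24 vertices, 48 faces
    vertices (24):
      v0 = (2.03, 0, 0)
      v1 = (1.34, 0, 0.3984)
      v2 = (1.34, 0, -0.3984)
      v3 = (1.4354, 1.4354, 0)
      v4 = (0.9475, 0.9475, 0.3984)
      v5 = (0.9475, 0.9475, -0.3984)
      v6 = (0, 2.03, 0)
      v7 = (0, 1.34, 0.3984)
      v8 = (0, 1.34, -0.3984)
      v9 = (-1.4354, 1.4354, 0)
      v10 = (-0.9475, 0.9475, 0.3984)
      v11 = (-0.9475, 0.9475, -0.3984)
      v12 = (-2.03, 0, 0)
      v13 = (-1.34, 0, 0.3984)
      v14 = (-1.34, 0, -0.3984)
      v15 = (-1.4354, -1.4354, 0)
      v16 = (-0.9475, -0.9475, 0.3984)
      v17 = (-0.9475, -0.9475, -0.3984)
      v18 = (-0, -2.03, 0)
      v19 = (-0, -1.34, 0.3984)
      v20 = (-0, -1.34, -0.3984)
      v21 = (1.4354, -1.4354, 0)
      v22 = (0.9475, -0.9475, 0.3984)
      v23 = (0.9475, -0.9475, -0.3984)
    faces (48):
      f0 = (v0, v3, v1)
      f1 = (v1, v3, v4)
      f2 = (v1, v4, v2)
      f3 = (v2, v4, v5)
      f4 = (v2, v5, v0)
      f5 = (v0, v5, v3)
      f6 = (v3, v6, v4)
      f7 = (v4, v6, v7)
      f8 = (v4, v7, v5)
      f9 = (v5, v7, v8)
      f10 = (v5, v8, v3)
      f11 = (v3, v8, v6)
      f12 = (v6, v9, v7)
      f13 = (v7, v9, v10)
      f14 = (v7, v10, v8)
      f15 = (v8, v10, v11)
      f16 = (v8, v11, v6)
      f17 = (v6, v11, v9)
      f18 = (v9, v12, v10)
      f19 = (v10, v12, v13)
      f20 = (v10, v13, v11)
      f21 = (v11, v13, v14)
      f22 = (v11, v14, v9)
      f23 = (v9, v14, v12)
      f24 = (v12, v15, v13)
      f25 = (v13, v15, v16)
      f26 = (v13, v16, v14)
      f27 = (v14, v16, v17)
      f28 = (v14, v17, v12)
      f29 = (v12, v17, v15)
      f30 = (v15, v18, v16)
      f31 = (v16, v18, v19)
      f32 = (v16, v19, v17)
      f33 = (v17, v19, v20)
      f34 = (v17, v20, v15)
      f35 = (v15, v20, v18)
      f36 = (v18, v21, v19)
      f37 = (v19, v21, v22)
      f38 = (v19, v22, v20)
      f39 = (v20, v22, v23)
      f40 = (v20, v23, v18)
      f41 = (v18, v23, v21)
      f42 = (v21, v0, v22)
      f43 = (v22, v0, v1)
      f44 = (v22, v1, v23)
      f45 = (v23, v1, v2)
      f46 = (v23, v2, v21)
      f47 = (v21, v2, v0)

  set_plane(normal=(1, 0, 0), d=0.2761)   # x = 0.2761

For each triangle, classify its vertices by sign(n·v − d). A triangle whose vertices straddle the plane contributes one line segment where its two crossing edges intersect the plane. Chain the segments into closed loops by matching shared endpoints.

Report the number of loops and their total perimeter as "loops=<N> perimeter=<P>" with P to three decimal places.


Straddling triangles (12 of 48):
  (v3,v6,v4) [+-+] → (0.2761, 1.91563, 0)–(0.2761, 1.71456, 0.116093)  len=0.2322
  (v4,v6,v7) [+--] → (0.2761, 1.71456, 0.116093)–(0.2761, 1.22563, 0.3984)  len=0.5646
  (v4,v7,v5) [+-+] → (0.2761, 1.22563, 0.3984)–(0.2761, 1.22563, 0.166214)  len=0.2322
  (v5,v7,v8) [+--] → (0.2761, 1.22563, 0.166214)–(0.2761, 1.22563, -0.3984)  len=0.5646
  (v5,v8,v3) [+-+] → (0.2761, 1.22563, -0.3984)–(0.2761, 1.35835, -0.321768)  len=0.1533
  (v3,v8,v6) [+--] → (0.2761, 1.35835, -0.321768)–(0.2761, 1.91563, 0)  len=0.6435
  (v18,v21,v19) [-+-] → (0.2761, -1.91563, 0)–(0.2761, -1.35835, 0.321768)  len=0.6435
  (v19,v21,v22) [-++] → (0.2761, -1.35835, 0.321768)–(0.2761, -1.22563, 0.3984)  len=0.1533
  (v19,v22,v20) [-+-] → (0.2761, -1.22563, 0.3984)–(0.2761, -1.22563, -0.166214)  len=0.5646
  (v20,v22,v23) [-++] → (0.2761, -1.22563, -0.166214)–(0.2761, -1.22563, -0.3984)  len=0.2322
  (v20,v23,v18) [-+-] → (0.2761, -1.22563, -0.3984)–(0.2761, -1.71456, -0.116093)  len=0.5646
  (v18,v23,v21) [-++] → (0.2761, -1.71456, -0.116093)–(0.2761, -1.91563, 0)  len=0.2322

Chained into 2 loop(s):
  loop 1: 6 segments, perimeter = 2.3903
  loop 2: 6 segments, perimeter = 2.3903
Total perimeter = 4.781

loops=2 perimeter=4.781


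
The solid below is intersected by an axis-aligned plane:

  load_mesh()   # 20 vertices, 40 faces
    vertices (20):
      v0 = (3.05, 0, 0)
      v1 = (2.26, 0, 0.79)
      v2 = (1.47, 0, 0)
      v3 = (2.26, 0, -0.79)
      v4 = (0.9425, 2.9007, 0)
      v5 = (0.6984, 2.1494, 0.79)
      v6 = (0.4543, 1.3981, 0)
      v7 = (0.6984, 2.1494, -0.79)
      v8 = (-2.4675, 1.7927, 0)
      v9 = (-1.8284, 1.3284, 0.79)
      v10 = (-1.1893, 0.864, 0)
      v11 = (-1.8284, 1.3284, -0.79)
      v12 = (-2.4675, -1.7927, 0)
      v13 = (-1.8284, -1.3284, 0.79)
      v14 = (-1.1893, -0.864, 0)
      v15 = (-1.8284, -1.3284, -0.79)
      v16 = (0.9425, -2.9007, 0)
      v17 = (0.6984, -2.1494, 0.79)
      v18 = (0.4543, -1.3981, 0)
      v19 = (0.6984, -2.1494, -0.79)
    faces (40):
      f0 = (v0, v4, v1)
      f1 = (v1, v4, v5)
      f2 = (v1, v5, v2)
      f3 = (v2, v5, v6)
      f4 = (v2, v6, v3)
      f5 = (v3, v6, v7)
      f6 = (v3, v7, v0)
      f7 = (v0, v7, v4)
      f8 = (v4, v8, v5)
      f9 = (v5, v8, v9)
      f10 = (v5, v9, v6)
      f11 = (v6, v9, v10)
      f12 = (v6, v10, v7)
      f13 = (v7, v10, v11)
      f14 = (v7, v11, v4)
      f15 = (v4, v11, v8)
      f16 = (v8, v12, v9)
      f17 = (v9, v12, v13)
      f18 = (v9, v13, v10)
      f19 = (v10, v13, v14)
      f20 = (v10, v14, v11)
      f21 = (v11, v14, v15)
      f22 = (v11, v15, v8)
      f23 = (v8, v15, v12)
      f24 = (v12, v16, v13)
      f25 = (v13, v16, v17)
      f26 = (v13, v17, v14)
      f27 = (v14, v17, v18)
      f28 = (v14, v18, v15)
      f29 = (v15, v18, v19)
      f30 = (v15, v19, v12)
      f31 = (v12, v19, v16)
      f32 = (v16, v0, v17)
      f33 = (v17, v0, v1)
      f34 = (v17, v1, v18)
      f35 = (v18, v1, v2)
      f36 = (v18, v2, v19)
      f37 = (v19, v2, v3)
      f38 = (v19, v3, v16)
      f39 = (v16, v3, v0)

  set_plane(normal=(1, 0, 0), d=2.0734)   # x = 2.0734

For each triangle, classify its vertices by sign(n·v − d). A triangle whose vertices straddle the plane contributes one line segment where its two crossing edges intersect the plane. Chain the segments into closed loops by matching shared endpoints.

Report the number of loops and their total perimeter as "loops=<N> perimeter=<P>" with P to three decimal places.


Straddling triangles (14 of 40):
  (v0,v4,v1) [+-+] → (2.0734, 1.34416, 0)–(2.0734, 0.410832, 0.678111)  len=1.1537
  (v1,v4,v5) [+--] → (2.0734, 0.410832, 0.678111)–(2.0734, 0.256838, 0.79)  len=0.1904
  (v1,v5,v2) [+--] → (2.0734, 0.256838, 0.79)–(2.0734, 0, 0.6034)  len=0.3175
  (v2,v6,v3) [--+] → (2.0734, 0.144479, -0.708362)–(2.0734, 0, -0.6034)  len=0.1786
  (v3,v6,v7) [+--] → (2.0734, 0.144479, -0.708362)–(2.0734, 0.256838, -0.79)  len=0.1389
  (v3,v7,v0) [+-+] → (2.0734, 0.256838, -0.79)–(2.0734, 0.892628, -0.32808)  len=0.7859
  (v0,v7,v4) [+--] → (2.0734, 0.892628, -0.32808)–(2.0734, 1.34416, 0)  len=0.5581
  (v16,v0,v17) [-+-] → (2.0734, -1.34416, 0)–(2.0734, -0.892628, 0.32808)  len=0.5581
  (v17,v0,v1) [-++] → (2.0734, -0.892628, 0.32808)–(2.0734, -0.256838, 0.79)  len=0.7859
  (v17,v1,v18) [-+-] → (2.0734, -0.256838, 0.79)–(2.0734, -0.144479, 0.708362)  len=0.1389
  (v18,v1,v2) [-+-] → (2.0734, -0.144479, 0.708362)–(2.0734, 0, 0.6034)  len=0.1786
  (v19,v2,v3) [--+] → (2.0734, 0, -0.6034)–(2.0734, -0.256838, -0.79)  len=0.3175
  (v19,v3,v16) [-+-] → (2.0734, -0.256838, -0.79)–(2.0734, -0.410832, -0.678111)  len=0.1904
  (v16,v3,v0) [-++] → (2.0734, -0.410832, -0.678111)–(2.0734, -1.34416, 0)  len=1.1537

Chained into 1 loop(s):
  loop 1: 14 segments, perimeter = 6.6459
Total perimeter = 6.646

loops=1 perimeter=6.646


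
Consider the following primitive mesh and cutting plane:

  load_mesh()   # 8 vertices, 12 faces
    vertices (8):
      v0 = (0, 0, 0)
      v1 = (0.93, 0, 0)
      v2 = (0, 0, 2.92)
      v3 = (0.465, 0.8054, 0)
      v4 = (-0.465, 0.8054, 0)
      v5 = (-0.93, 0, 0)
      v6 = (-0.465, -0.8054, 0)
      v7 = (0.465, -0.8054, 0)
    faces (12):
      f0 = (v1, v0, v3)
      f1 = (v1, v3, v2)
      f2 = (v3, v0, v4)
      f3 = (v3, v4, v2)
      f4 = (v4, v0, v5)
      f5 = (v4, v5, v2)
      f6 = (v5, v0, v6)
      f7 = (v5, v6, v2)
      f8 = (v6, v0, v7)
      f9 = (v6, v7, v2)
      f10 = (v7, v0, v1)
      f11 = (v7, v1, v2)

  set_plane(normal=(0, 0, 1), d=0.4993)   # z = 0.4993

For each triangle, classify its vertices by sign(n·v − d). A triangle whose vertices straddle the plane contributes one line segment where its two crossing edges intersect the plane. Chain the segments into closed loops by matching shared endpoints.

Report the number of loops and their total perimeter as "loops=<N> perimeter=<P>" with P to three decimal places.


Straddling triangles (6 of 12):
  (v1,v3,v2) [--+] → (0.385488, 0.667682, 0.4993)–(0.770976, 0, 0.4993)  len=0.7710
  (v3,v4,v2) [--+] → (-0.385488, 0.667682, 0.4993)–(0.385488, 0.667682, 0.4993)  len=0.7710
  (v4,v5,v2) [--+] → (-0.770976, 0, 0.4993)–(-0.385488, 0.667682, 0.4993)  len=0.7710
  (v5,v6,v2) [--+] → (-0.385488, -0.667682, 0.4993)–(-0.770976, 0, 0.4993)  len=0.7710
  (v6,v7,v2) [--+] → (0.385488, -0.667682, 0.4993)–(-0.385488, -0.667682, 0.4993)  len=0.7710
  (v7,v1,v2) [--+] → (0.770976, 0, 0.4993)–(0.385488, -0.667682, 0.4993)  len=0.7710

Chained into 1 loop(s):
  loop 1: 6 segments, perimeter = 4.6258
Total perimeter = 4.626

loops=1 perimeter=4.626


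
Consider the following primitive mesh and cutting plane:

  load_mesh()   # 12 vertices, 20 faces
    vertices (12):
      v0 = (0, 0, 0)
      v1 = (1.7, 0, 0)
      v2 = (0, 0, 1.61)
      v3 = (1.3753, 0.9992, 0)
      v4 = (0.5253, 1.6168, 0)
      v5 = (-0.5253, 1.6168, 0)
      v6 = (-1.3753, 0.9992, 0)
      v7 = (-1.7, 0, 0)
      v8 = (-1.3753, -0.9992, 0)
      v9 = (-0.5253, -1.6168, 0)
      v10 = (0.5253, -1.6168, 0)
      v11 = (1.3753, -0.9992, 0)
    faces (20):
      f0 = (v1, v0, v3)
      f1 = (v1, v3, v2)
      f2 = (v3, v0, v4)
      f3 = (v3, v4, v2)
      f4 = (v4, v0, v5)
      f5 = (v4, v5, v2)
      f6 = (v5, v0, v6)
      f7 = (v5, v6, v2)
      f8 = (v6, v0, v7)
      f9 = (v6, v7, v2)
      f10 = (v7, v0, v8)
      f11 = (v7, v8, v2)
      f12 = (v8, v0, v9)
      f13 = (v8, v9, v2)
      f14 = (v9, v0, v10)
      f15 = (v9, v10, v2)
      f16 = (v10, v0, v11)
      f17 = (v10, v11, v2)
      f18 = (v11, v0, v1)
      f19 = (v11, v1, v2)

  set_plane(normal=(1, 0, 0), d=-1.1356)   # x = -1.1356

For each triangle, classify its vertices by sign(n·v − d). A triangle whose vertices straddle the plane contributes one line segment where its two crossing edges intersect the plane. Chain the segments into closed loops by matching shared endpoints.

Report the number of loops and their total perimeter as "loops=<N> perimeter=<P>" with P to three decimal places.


Straddling triangles (8 of 20):
  (v5,v0,v6) [++-] → (-1.1356, 0.82505, 0)–(-1.1356, 1.17336, 0)  len=0.3483
  (v5,v6,v2) [+-+] → (-1.1356, 1.17336, 0)–(-1.1356, 0.82505, 0.280606)  len=0.4473
  (v6,v0,v7) [-+-] → (-1.1356, 0.82505, 0)–(-1.1356, 0, 0)  len=0.8251
  (v6,v7,v2) [--+] → (-1.1356, 0, 0.53452)–(-1.1356, 0.82505, 0.280606)  len=0.8632
  (v7,v0,v8) [-+-] → (-1.1356, 0, 0)–(-1.1356, -0.82505, 0)  len=0.8251
  (v7,v8,v2) [--+] → (-1.1356, -0.82505, 0.280606)–(-1.1356, 0, 0.53452)  len=0.8632
  (v8,v0,v9) [-++] → (-1.1356, -0.82505, 0)–(-1.1356, -1.17336, 0)  len=0.3483
  (v8,v9,v2) [-++] → (-1.1356, -1.17336, 0)–(-1.1356, -0.82505, 0.280606)  len=0.4473

Chained into 1 loop(s):
  loop 1: 8 segments, perimeter = 4.9678
Total perimeter = 4.968

loops=1 perimeter=4.968


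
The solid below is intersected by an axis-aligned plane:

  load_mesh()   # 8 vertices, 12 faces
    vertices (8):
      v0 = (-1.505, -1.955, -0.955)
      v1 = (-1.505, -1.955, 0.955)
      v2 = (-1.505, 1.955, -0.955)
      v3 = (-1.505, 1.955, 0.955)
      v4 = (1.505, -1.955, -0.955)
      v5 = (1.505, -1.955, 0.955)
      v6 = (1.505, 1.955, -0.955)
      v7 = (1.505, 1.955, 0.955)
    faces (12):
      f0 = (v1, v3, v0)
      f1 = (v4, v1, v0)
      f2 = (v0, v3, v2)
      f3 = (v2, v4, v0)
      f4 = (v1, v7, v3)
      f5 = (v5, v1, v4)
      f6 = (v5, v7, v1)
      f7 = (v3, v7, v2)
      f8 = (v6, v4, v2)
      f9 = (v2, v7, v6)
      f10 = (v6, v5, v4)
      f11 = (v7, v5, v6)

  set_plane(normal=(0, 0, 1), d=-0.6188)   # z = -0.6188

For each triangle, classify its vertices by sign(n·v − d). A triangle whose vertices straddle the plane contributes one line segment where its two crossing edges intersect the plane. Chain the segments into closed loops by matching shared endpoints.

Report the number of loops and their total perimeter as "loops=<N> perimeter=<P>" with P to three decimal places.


Straddling triangles (8 of 12):
  (v1,v3,v0) [++-] → (-1.505, -1.26676, -0.6188)–(-1.505, -1.955, -0.6188)  len=0.6882
  (v4,v1,v0) [-+-] → (0.975177, -1.955, -0.6188)–(-1.505, -1.955, -0.6188)  len=2.4802
  (v0,v3,v2) [-+-] → (-1.505, -1.26676, -0.6188)–(-1.505, 1.955, -0.6188)  len=3.2218
  (v5,v1,v4) [++-] → (0.975177, -1.955, -0.6188)–(1.505, -1.955, -0.6188)  len=0.5298
  (v3,v7,v2) [++-] → (-0.975177, 1.955, -0.6188)–(-1.505, 1.955, -0.6188)  len=0.5298
  (v2,v7,v6) [-+-] → (-0.975177, 1.955, -0.6188)–(1.505, 1.955, -0.6188)  len=2.4802
  (v6,v5,v4) [-+-] → (1.505, 1.26676, -0.6188)–(1.505, -1.955, -0.6188)  len=3.2218
  (v7,v5,v6) [++-] → (1.505, 1.26676, -0.6188)–(1.505, 1.955, -0.6188)  len=0.6882

Chained into 1 loop(s):
  loop 1: 8 segments, perimeter = 13.8400
Total perimeter = 13.840

loops=1 perimeter=13.840


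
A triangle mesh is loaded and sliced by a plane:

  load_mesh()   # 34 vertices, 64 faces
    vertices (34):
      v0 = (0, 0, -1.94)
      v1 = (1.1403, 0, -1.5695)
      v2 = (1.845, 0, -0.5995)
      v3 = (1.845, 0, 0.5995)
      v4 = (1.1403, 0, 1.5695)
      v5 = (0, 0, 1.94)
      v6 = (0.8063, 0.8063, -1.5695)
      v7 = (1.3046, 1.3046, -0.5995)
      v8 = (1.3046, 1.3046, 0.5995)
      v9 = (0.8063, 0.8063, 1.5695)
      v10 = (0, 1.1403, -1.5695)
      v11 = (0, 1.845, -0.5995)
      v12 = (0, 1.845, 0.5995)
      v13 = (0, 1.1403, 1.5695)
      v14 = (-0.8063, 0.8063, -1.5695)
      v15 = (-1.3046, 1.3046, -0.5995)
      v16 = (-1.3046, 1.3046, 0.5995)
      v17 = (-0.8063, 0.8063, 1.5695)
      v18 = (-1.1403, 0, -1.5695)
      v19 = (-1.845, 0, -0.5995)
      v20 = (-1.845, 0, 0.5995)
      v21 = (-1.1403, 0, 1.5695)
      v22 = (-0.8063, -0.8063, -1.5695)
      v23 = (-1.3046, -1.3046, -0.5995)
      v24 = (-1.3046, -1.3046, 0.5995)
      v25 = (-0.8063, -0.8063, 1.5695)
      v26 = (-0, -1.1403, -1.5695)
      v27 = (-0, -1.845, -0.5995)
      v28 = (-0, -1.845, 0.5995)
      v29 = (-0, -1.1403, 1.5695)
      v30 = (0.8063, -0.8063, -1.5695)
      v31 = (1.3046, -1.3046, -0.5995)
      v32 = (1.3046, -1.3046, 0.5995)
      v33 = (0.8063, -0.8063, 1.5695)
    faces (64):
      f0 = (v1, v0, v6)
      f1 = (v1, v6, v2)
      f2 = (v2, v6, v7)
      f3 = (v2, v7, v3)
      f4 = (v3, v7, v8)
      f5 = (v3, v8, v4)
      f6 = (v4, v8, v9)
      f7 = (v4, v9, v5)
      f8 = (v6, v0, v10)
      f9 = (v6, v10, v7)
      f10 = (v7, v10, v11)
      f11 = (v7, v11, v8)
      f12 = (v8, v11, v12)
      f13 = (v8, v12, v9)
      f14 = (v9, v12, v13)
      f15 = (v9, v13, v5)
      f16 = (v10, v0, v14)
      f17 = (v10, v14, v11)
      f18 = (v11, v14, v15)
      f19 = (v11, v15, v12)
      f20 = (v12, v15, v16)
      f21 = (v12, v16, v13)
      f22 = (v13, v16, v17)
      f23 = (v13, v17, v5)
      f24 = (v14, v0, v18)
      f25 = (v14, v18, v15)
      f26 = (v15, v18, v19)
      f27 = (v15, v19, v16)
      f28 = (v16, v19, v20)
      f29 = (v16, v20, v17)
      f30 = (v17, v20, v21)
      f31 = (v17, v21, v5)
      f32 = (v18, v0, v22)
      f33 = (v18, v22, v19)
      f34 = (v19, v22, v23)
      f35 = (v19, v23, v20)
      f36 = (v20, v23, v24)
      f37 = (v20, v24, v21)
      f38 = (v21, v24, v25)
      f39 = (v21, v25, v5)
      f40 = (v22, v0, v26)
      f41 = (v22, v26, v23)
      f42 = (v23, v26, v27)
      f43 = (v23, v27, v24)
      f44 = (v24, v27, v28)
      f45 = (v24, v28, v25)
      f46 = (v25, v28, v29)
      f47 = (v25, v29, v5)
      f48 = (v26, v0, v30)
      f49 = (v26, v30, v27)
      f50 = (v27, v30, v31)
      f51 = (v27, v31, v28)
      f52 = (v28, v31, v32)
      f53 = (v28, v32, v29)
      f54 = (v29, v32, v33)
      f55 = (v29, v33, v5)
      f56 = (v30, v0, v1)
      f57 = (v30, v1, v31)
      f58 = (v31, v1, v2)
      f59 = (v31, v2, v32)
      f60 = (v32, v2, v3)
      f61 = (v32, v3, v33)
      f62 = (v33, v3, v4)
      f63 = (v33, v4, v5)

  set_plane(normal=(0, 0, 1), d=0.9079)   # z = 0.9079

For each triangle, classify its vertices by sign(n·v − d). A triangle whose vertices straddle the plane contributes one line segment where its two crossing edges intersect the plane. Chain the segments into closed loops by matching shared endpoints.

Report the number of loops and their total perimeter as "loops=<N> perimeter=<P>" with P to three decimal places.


Straddling triangles (16 of 64):
  (v3,v8,v4) [--+] → (1.25236, 0.889818, 0.9079)–(1.62095, 0, 0.9079)  len=0.9631
  (v4,v8,v9) [+-+] → (1.25236, 0.889818, 0.9079)–(1.14617, 1.14617, 0.9079)  len=0.2775
  (v8,v12,v9) [--+] → (0.256354, 1.51476, 0.9079)–(1.14617, 1.14617, 0.9079)  len=0.9631
  (v9,v12,v13) [+-+] → (0.256354, 1.51476, 0.9079)–(0, 1.62095, 0.9079)  len=0.2775
  (v12,v16,v13) [--+] → (-0.889818, 1.25236, 0.9079)–(0, 1.62095, 0.9079)  len=0.9631
  (v13,v16,v17) [+-+] → (-0.889818, 1.25236, 0.9079)–(-1.14617, 1.14617, 0.9079)  len=0.2775
  (v16,v20,v17) [--+] → (-1.51476, 0.256354, 0.9079)–(-1.14617, 1.14617, 0.9079)  len=0.9631
  (v17,v20,v21) [+-+] → (-1.51476, 0.256354, 0.9079)–(-1.62095, 0, 0.9079)  len=0.2775
  (v20,v24,v21) [--+] → (-1.25236, -0.889818, 0.9079)–(-1.62095, 0, 0.9079)  len=0.9631
  (v21,v24,v25) [+-+] → (-1.25236, -0.889818, 0.9079)–(-1.14617, -1.14617, 0.9079)  len=0.2775
  (v24,v28,v25) [--+] → (-0.256354, -1.51476, 0.9079)–(-1.14617, -1.14617, 0.9079)  len=0.9631
  (v25,v28,v29) [+-+] → (-0.256354, -1.51476, 0.9079)–(0, -1.62095, 0.9079)  len=0.2775
  (v28,v32,v29) [--+] → (0.889818, -1.25236, 0.9079)–(0, -1.62095, 0.9079)  len=0.9631
  (v29,v32,v33) [+-+] → (0.889818, -1.25236, 0.9079)–(1.14617, -1.14617, 0.9079)  len=0.2775
  (v32,v3,v33) [--+] → (1.51476, -0.256354, 0.9079)–(1.14617, -1.14617, 0.9079)  len=0.9631
  (v33,v3,v4) [+-+] → (1.51476, -0.256354, 0.9079)–(1.62095, 0, 0.9079)  len=0.2775

Chained into 1 loop(s):
  loop 1: 16 segments, perimeter = 9.9249
Total perimeter = 9.925

loops=1 perimeter=9.925


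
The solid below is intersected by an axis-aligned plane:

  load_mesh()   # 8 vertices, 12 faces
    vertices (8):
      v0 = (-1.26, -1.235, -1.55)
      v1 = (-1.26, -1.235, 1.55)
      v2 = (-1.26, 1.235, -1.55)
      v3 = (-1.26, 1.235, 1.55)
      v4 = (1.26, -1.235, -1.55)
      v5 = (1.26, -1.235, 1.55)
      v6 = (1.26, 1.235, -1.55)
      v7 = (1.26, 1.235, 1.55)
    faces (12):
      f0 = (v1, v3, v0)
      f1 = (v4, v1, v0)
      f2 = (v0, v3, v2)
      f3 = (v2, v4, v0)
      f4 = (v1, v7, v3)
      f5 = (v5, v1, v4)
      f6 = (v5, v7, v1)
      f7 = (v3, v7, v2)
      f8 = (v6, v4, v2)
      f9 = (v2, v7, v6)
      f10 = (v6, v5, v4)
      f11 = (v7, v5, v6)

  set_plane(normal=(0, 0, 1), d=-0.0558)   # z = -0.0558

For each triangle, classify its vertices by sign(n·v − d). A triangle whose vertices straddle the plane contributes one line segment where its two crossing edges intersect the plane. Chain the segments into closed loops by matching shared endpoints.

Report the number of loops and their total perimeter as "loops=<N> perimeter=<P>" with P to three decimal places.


loops=1 perimeter=9.980

Straddling triangles (8 of 12):
  (v1,v3,v0) [++-] → (-1.26, -0.04446, -0.0558)–(-1.26, -1.235, -0.0558)  len=1.1905
  (v4,v1,v0) [-+-] → (0.04536, -1.235, -0.0558)–(-1.26, -1.235, -0.0558)  len=1.3054
  (v0,v3,v2) [-+-] → (-1.26, -0.04446, -0.0558)–(-1.26, 1.235, -0.0558)  len=1.2795
  (v5,v1,v4) [++-] → (0.04536, -1.235, -0.0558)–(1.26, -1.235, -0.0558)  len=1.2146
  (v3,v7,v2) [++-] → (-0.04536, 1.235, -0.0558)–(-1.26, 1.235, -0.0558)  len=1.2146
  (v2,v7,v6) [-+-] → (-0.04536, 1.235, -0.0558)–(1.26, 1.235, -0.0558)  len=1.3054
  (v6,v5,v4) [-+-] → (1.26, 0.04446, -0.0558)–(1.26, -1.235, -0.0558)  len=1.2795
  (v7,v5,v6) [++-] → (1.26, 0.04446, -0.0558)–(1.26, 1.235, -0.0558)  len=1.1905

Chained into 1 loop(s):
  loop 1: 8 segments, perimeter = 9.9800
Total perimeter = 9.980


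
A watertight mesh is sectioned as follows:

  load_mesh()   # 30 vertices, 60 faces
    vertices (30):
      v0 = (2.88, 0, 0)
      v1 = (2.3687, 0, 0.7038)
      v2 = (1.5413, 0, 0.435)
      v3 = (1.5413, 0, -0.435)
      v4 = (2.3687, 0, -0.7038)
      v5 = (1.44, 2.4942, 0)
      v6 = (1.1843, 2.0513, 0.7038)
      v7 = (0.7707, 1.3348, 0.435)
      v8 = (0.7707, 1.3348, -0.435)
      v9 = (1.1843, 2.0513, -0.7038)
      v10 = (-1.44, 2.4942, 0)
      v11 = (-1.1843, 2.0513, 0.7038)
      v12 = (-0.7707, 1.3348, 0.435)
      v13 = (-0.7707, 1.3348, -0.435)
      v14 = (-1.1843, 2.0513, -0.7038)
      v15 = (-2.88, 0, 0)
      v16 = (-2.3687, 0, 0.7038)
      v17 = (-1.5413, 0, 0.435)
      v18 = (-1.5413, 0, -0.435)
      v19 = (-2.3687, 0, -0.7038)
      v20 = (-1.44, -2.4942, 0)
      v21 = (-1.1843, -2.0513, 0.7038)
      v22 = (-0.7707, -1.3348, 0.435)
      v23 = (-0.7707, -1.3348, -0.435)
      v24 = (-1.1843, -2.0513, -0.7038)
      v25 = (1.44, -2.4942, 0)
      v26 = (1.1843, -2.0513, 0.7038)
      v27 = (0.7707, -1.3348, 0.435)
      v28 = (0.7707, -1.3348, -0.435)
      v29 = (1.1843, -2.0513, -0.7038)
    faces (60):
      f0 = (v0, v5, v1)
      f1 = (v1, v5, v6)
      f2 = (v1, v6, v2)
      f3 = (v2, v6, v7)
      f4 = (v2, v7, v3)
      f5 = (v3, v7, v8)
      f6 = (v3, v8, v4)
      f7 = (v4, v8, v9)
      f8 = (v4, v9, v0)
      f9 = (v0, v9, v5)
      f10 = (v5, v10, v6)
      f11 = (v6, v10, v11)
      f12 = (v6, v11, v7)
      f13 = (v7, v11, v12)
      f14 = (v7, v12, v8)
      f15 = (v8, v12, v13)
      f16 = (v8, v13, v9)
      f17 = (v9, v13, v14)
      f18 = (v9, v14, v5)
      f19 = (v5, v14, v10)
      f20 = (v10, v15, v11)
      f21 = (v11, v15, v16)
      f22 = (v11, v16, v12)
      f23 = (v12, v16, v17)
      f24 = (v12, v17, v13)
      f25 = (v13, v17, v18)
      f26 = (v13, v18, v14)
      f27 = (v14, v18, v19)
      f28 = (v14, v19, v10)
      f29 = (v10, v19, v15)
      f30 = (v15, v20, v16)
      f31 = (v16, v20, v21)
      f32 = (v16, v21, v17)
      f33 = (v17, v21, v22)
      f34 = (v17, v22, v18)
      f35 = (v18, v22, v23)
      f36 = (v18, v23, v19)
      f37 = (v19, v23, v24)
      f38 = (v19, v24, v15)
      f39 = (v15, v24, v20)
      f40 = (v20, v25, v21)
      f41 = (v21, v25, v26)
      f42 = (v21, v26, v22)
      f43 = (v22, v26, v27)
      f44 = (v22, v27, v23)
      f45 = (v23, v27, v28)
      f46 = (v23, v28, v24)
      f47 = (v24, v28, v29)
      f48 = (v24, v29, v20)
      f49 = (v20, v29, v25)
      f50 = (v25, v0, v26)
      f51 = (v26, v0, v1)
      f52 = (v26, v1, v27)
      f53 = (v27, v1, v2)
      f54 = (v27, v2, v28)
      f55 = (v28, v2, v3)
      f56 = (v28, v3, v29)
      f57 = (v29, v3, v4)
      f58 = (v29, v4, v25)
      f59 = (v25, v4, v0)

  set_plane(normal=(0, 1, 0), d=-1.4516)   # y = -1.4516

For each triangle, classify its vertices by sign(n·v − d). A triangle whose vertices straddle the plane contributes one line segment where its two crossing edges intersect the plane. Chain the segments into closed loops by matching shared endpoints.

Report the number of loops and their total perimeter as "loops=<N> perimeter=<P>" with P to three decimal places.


loops=1 perimeter=9.745

Straddling triangles (18 of 60):
  (v15,v20,v16) [+-+] → (-2.04193, -1.4516, 0)–(-1.82821, -1.4516, 0.294195)  len=0.3636
  (v16,v20,v21) [+--] → (-1.82821, -1.4516, 0.294195)–(-1.53056, -1.4516, 0.7038)  len=0.5063
  (v16,v21,v17) [+-+] → (-1.53056, -1.4516, 0.7038)–(-1.28867, -1.4516, 0.625216)  len=0.2543
  (v17,v21,v22) [+-+] → (-1.28867, -1.4516, 0.625216)–(-0.838123, -1.4516, 0.478818)  len=0.4737
  (v19,v23,v24) [++-] → (-0.838123, -1.4516, -0.478818)–(-1.53056, -1.4516, -0.7038)  len=0.7281
  (v19,v24,v15) [+-+] → (-1.53056, -1.4516, -0.7038)–(-1.68004, -1.4516, -0.498043)  len=0.2543
  (v15,v24,v20) [+--] → (-1.68004, -1.4516, -0.498043)–(-2.04193, -1.4516, 0)  len=0.6156
  (v21,v26,v22) [--+] → (-0.452006, -1.4516, 0.478818)–(-0.838123, -1.4516, 0.478818)  len=0.3861
  (v22,v26,v27) [+-+] → (-0.452006, -1.4516, 0.478818)–(0.838123, -1.4516, 0.478818)  len=1.2901
  (v23,v28,v24) [++-] → (0.452006, -1.4516, -0.478818)–(-0.838123, -1.4516, -0.478818)  len=1.2901
  (v24,v28,v29) [-+-] → (0.452006, -1.4516, -0.478818)–(0.838123, -1.4516, -0.478818)  len=0.3861
  (v25,v0,v26) [-+-] → (2.04193, -1.4516, 0)–(1.68004, -1.4516, 0.498043)  len=0.6156
  (v26,v0,v1) [-++] → (1.68004, -1.4516, 0.498043)–(1.53056, -1.4516, 0.7038)  len=0.2543
  (v26,v1,v27) [-++] → (1.53056, -1.4516, 0.7038)–(0.838123, -1.4516, 0.478818)  len=0.7281
  (v28,v3,v29) [++-] → (1.28867, -1.4516, -0.625216)–(0.838123, -1.4516, -0.478818)  len=0.4737
  (v29,v3,v4) [-++] → (1.28867, -1.4516, -0.625216)–(1.53056, -1.4516, -0.7038)  len=0.2543
  (v29,v4,v25) [-+-] → (1.53056, -1.4516, -0.7038)–(1.82821, -1.4516, -0.294195)  len=0.5063
  (v25,v4,v0) [-++] → (1.82821, -1.4516, -0.294195)–(2.04193, -1.4516, 0)  len=0.3636

Chained into 1 loop(s):
  loop 1: 18 segments, perimeter = 9.7446
Total perimeter = 9.745


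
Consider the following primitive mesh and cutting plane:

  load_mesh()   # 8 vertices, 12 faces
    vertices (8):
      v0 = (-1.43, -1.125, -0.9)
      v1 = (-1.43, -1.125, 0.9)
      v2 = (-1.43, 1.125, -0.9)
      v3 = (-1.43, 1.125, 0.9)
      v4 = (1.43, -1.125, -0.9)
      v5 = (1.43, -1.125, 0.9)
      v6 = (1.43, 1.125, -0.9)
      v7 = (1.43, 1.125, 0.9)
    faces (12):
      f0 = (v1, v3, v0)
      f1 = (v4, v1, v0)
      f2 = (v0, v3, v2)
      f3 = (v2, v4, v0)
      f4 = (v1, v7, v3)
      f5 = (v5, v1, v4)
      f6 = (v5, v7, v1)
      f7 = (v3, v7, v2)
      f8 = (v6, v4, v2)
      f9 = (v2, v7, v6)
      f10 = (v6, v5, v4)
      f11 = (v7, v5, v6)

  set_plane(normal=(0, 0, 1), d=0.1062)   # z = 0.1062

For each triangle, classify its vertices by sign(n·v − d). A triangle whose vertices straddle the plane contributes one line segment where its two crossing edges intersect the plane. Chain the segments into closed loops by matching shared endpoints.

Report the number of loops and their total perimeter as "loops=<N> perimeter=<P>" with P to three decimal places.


loops=1 perimeter=10.220

Straddling triangles (8 of 12):
  (v1,v3,v0) [++-] → (-1.43, 0.13275, 0.1062)–(-1.43, -1.125, 0.1062)  len=1.2578
  (v4,v1,v0) [-+-] → (-0.16874, -1.125, 0.1062)–(-1.43, -1.125, 0.1062)  len=1.2613
  (v0,v3,v2) [-+-] → (-1.43, 0.13275, 0.1062)–(-1.43, 1.125, 0.1062)  len=0.9923
  (v5,v1,v4) [++-] → (-0.16874, -1.125, 0.1062)–(1.43, -1.125, 0.1062)  len=1.5987
  (v3,v7,v2) [++-] → (0.16874, 1.125, 0.1062)–(-1.43, 1.125, 0.1062)  len=1.5987
  (v2,v7,v6) [-+-] → (0.16874, 1.125, 0.1062)–(1.43, 1.125, 0.1062)  len=1.2613
  (v6,v5,v4) [-+-] → (1.43, -0.13275, 0.1062)–(1.43, -1.125, 0.1062)  len=0.9923
  (v7,v5,v6) [++-] → (1.43, -0.13275, 0.1062)–(1.43, 1.125, 0.1062)  len=1.2578

Chained into 1 loop(s):
  loop 1: 8 segments, perimeter = 10.2200
Total perimeter = 10.220


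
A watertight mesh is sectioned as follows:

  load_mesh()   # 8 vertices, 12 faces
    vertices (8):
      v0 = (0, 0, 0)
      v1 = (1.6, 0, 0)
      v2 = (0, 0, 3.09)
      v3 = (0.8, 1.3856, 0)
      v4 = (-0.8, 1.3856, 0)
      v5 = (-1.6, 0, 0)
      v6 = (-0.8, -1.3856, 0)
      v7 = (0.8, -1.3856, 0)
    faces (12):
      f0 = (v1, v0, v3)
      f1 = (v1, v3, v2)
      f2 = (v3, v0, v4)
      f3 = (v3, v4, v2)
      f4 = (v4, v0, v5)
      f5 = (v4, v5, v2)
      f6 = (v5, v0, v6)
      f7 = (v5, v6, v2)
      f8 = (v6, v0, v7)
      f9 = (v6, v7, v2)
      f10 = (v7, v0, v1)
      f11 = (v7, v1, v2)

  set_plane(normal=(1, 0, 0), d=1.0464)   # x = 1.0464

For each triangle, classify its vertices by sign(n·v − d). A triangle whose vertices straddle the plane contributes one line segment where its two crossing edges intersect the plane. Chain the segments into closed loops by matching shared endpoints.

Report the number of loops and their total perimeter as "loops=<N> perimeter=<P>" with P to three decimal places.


loops=1 perimeter=4.790

Straddling triangles (4 of 12):
  (v1,v0,v3) [+--] → (1.0464, 0, 0)–(1.0464, 0.958835, 0)  len=0.9588
  (v1,v3,v2) [+--] → (1.0464, 0.958835, 0)–(1.0464, 0, 1.06914)  len=1.4361
  (v7,v0,v1) [--+] → (1.0464, 0, 0)–(1.0464, -0.958835, 0)  len=0.9588
  (v7,v1,v2) [-+-] → (1.0464, -0.958835, 0)–(1.0464, 0, 1.06914)  len=1.4361

Chained into 1 loop(s):
  loop 1: 4 segments, perimeter = 4.7899
Total perimeter = 4.790


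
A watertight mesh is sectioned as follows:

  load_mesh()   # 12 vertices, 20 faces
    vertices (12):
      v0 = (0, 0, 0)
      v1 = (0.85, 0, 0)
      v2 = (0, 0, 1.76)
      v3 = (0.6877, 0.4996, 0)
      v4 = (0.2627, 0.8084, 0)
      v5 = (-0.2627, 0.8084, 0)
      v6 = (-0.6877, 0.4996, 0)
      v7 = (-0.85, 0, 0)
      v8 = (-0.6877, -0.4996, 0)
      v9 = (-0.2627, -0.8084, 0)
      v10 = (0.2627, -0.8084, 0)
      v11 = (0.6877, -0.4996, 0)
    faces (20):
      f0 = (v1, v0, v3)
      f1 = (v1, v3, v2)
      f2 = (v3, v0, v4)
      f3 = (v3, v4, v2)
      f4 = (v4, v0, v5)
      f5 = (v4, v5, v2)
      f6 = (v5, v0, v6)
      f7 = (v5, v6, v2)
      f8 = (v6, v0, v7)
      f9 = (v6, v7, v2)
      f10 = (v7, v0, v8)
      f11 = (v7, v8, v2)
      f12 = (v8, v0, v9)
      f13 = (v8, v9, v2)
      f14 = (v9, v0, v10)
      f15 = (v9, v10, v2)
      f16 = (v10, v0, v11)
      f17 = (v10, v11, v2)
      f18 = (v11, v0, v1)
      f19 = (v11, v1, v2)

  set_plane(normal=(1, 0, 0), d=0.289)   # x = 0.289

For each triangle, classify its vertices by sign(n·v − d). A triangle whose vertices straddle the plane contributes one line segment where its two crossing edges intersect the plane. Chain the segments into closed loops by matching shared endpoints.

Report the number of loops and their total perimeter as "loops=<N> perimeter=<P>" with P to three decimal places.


loops=1 perimeter=4.431

Straddling triangles (8 of 20):
  (v1,v0,v3) [+-+] → (0.289, 0, 0)–(0.289, 0.209953, 0)  len=0.2100
  (v1,v3,v2) [++-] → (0.289, 0.209953, 1.02038)–(0.289, 0, 1.1616)  len=0.2530
  (v3,v0,v4) [+--] → (0.289, 0.209953, 0)–(0.289, 0.789291, 0)  len=0.5793
  (v3,v4,v2) [+--] → (0.289, 0.789291, 0)–(0.289, 0.209953, 1.02038)  len=1.1734
  (v10,v0,v11) [--+] → (0.289, -0.209953, 0)–(0.289, -0.789291, 0)  len=0.5793
  (v10,v11,v2) [-+-] → (0.289, -0.789291, 0)–(0.289, -0.209953, 1.02038)  len=1.1734
  (v11,v0,v1) [+-+] → (0.289, -0.209953, 0)–(0.289, 0, 0)  len=0.2100
  (v11,v1,v2) [++-] → (0.289, 0, 1.1616)–(0.289, -0.209953, 1.02038)  len=0.2530

Chained into 1 loop(s):
  loop 1: 8 segments, perimeter = 4.4314
Total perimeter = 4.431


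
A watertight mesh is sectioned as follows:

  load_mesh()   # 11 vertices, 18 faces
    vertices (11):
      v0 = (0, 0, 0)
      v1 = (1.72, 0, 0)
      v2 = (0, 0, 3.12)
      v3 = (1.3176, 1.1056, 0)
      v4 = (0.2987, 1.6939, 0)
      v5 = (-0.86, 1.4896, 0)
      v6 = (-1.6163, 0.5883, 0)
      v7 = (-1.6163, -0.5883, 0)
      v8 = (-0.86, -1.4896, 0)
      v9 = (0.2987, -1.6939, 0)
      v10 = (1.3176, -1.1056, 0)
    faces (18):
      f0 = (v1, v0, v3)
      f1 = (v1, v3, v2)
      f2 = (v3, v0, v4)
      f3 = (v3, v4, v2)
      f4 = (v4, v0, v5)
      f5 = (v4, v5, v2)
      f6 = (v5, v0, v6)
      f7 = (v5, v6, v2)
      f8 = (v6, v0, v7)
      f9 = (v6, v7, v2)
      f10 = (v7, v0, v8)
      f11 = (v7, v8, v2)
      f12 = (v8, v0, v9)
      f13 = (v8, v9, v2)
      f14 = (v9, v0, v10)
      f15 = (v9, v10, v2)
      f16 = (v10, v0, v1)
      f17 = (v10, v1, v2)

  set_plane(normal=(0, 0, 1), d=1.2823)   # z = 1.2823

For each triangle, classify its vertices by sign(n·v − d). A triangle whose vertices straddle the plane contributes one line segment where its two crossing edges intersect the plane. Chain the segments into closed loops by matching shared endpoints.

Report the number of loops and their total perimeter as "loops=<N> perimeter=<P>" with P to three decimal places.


loops=1 perimeter=6.237

Straddling triangles (9 of 18):
  (v1,v3,v2) [--+] → (0.776075, 0.651205, 1.2823)–(1.01309, 0, 1.2823)  len=0.6930
  (v3,v4,v2) [--+] → (0.175936, 0.997718, 1.2823)–(0.776075, 0.651205, 1.2823)  len=0.6930
  (v4,v5,v2) [--+] → (-0.506546, 0.877384, 1.2823)–(0.175936, 0.997718, 1.2823)  len=0.6930
  (v5,v6,v2) [--+] → (-0.952011, 0.346512, 1.2823)–(-0.506546, 0.877384, 1.2823)  len=0.6930
  (v6,v7,v2) [--+] → (-0.952011, -0.346512, 1.2823)–(-0.952011, 0.346512, 1.2823)  len=0.6930
  (v7,v8,v2) [--+] → (-0.506546, -0.877384, 1.2823)–(-0.952011, -0.346512, 1.2823)  len=0.6930
  (v8,v9,v2) [--+] → (0.175936, -0.997718, 1.2823)–(-0.506546, -0.877384, 1.2823)  len=0.6930
  (v9,v10,v2) [--+] → (0.776075, -0.651205, 1.2823)–(0.175936, -0.997718, 1.2823)  len=0.6930
  (v10,v1,v2) [--+] → (1.01309, 0, 1.2823)–(0.776075, -0.651205, 1.2823)  len=0.6930

Chained into 1 loop(s):
  loop 1: 9 segments, perimeter = 6.2370
Total perimeter = 6.237


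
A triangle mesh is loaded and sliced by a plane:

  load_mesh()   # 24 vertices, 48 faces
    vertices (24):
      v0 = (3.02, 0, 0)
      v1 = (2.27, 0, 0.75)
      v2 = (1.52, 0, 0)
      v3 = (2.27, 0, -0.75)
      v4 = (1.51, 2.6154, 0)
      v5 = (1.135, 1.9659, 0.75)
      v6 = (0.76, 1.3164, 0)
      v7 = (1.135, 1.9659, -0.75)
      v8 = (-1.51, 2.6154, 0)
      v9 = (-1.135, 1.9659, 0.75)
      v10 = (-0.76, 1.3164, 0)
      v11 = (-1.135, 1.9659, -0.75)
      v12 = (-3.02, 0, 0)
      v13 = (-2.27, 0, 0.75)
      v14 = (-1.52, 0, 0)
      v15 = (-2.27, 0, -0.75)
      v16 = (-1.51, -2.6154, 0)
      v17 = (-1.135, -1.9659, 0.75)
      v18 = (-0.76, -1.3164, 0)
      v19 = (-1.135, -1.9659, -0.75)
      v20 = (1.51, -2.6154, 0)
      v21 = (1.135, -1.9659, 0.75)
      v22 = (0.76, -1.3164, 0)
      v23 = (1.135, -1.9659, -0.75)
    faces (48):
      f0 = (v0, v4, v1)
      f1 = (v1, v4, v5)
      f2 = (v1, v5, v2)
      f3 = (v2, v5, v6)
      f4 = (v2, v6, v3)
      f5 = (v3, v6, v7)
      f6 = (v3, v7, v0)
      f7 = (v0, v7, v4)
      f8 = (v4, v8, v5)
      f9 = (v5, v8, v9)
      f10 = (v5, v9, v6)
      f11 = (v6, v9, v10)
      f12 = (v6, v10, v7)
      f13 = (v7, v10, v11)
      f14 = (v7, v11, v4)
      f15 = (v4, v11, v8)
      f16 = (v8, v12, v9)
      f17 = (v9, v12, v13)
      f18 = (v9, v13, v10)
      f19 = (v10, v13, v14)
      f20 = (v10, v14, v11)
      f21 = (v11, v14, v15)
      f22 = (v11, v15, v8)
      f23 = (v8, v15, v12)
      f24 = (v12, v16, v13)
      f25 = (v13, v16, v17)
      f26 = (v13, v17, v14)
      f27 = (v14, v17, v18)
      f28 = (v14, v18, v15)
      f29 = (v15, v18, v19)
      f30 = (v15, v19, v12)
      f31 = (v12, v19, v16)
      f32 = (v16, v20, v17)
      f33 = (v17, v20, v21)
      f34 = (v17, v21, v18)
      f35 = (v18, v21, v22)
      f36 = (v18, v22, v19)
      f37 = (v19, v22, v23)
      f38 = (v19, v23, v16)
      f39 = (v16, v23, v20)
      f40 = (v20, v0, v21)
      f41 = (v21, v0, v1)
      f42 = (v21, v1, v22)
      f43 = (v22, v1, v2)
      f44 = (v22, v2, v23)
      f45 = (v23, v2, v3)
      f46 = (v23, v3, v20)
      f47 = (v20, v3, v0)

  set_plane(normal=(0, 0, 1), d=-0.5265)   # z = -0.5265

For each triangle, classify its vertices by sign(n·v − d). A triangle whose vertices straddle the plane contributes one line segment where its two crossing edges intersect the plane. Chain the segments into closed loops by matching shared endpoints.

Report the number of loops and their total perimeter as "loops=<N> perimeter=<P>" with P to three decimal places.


loops=2 perimeter=27.240

Straddling triangles (24 of 48):
  (v2,v6,v3) [++-] → (1.82002, 0.392287, -0.5265)–(2.0465, 0, -0.5265)  len=0.4530
  (v3,v6,v7) [-+-] → (1.82002, 0.392287, -0.5265)–(1.02325, 1.77235, -0.5265)  len=1.5936
  (v3,v7,v0) [--+] → (1.69673, 1.38006, -0.5265)–(2.4935, 0, -0.5265)  len=1.5936
  (v0,v7,v4) [+-+] → (1.69673, 1.38006, -0.5265)–(1.24675, 2.15945, -0.5265)  len=0.9000
  (v6,v10,v7) [++-] → (0.57029, 1.77235, -0.5265)–(1.02325, 1.77235, -0.5265)  len=0.4530
  (v7,v10,v11) [-+-] → (0.57029, 1.77235, -0.5265)–(-1.02325, 1.77235, -0.5265)  len=1.5935
  (v7,v11,v4) [--+] → (-0.34679, 2.15945, -0.5265)–(1.24675, 2.15945, -0.5265)  len=1.5935
  (v4,v11,v8) [+-+] → (-0.34679, 2.15945, -0.5265)–(-1.24675, 2.15945, -0.5265)  len=0.9000
  (v10,v14,v11) [++-] → (-1.24973, 1.38006, -0.5265)–(-1.02325, 1.77235, -0.5265)  len=0.4530
  (v11,v14,v15) [-+-] → (-1.24973, 1.38006, -0.5265)–(-2.0465, 0, -0.5265)  len=1.5936
  (v11,v15,v8) [--+] → (-2.04352, 0.779389, -0.5265)–(-1.24675, 2.15945, -0.5265)  len=1.5936
  (v8,v15,v12) [+-+] → (-2.04352, 0.779389, -0.5265)–(-2.4935, 0, -0.5265)  len=0.9000
  (v14,v18,v15) [++-] → (-1.82002, -0.392287, -0.5265)–(-2.0465, 0, -0.5265)  len=0.4530
  (v15,v18,v19) [-+-] → (-1.82002, -0.392287, -0.5265)–(-1.02325, -1.77235, -0.5265)  len=1.5936
  (v15,v19,v12) [--+] → (-1.69673, -1.38006, -0.5265)–(-2.4935, 0, -0.5265)  len=1.5936
  (v12,v19,v16) [+-+] → (-1.69673, -1.38006, -0.5265)–(-1.24675, -2.15945, -0.5265)  len=0.9000
  (v18,v22,v19) [++-] → (-0.57029, -1.77235, -0.5265)–(-1.02325, -1.77235, -0.5265)  len=0.4530
  (v19,v22,v23) [-+-] → (-0.57029, -1.77235, -0.5265)–(1.02325, -1.77235, -0.5265)  len=1.5935
  (v19,v23,v16) [--+] → (0.34679, -2.15945, -0.5265)–(-1.24675, -2.15945, -0.5265)  len=1.5935
  (v16,v23,v20) [+-+] → (0.34679, -2.15945, -0.5265)–(1.24675, -2.15945, -0.5265)  len=0.9000
  (v22,v2,v23) [++-] → (1.24973, -1.38006, -0.5265)–(1.02325, -1.77235, -0.5265)  len=0.4530
  (v23,v2,v3) [-+-] → (1.24973, -1.38006, -0.5265)–(2.0465, 0, -0.5265)  len=1.5936
  (v23,v3,v20) [--+] → (2.04352, -0.779389, -0.5265)–(1.24675, -2.15945, -0.5265)  len=1.5936
  (v20,v3,v0) [+-+] → (2.04352, -0.779389, -0.5265)–(2.4935, 0, -0.5265)  len=0.9000

Chained into 2 loop(s):
  loop 1: 12 segments, perimeter = 12.2791
  loop 2: 12 segments, perimeter = 14.9611
Total perimeter = 27.240
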